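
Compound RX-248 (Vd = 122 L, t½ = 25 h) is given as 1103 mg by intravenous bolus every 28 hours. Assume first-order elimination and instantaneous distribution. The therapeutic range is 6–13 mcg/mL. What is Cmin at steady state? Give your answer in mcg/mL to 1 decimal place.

τ/t½ = 28/25 ≈ 1.12, so fraction remaining f = (1/2)^(28/25) ≈ 0.4601.
Accumulation ratio R = 1/(1 − f) ≈ 1/0.5399 ≈ 1.8522.
Each bolus raises the concentration by D/Vd = 1103/122 ≈ 9.041 mcg/mL.
Cmax,ss = C₀/(1 − f) ≈ 9.041/0.5399 ≈ 16.746 mcg/mL.
One interval later, Cmin,ss = Cmax,ss·e^(−kτ) ≈ 16.746 × 0.4601 ≈ 7.705 mcg/mL.
Trough 7.7 mcg/mL vs MEC 6 mcg/mL: adequate.

7.7 mcg/mL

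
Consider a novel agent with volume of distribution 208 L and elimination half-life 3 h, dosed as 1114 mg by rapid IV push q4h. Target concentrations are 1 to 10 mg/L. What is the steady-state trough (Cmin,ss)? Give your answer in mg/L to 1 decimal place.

Over one 4-h interval, 4/3 ≈ 1.3333 half-lives elapse, leaving f ≈ 0.3969 of each dose.
At steady state, accumulation factor R = 1/(1 − e^(−kτ)) ≈ 1.6581.
Each bolus raises the concentration by D/Vd = 1114/208 ≈ 5.356 mg/L.
Steady-state peak Cmax,ss = C₀·R ≈ 5.356 × 1.6581 ≈ 8.881 mg/L.
Steady-state trough Cmin,ss = Cmax,ss·f ≈ 8.881 × 0.3969 ≈ 3.525 mg/L.
Trough 3.5 mg/L vs MEC 1 mg/L: adequate.

3.5 mg/L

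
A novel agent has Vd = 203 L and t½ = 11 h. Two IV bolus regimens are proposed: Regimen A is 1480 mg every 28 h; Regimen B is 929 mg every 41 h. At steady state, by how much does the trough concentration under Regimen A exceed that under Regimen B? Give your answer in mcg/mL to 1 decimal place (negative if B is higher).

Regimen A: f = (1/2)^(28/11) ≈ 0.1713; Cmin,ss = (1480/203)·f/(1−f) ≈ 1.507 mcg/mL.
Regimen B: f = (1/2)^(41/11) ≈ 0.0755; Cmin,ss = (929/203)·f/(1−f) ≈ 0.374 mcg/mL.
Difference ≈ 1.507 − 0.374 ≈ 1.133 mcg/mL.

1.1 mcg/mL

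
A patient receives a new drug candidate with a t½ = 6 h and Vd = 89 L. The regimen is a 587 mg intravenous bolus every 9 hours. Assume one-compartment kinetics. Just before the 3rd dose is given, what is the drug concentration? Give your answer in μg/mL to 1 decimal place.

3.2 μg/mL

f = (1/2)^(τ/t½) = (1/2)^(9/6) ≈ 0.3536.
C₀ = D/Vd = 587/89 ≈ 6.596 μg/mL.
Before the 3rd dose, 2 doses have been given. Superposition: Cmin = C₀·(f + f²).
≈ 6.596 × (0.3536 + 0.1250) ≈ 6.596 × 0.4786 ≈ 3.157 μg/mL.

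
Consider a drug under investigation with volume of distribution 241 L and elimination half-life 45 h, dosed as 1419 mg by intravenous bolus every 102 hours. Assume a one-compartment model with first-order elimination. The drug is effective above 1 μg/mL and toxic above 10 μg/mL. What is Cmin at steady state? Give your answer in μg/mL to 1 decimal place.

1.5 μg/mL

τ/t½ = 102/45 ≈ 2.2667, so fraction remaining f = (1/2)^(102/45) ≈ 0.2078.
Single-dose peak C₀ = D/Vd = 1419/241 ≈ 5.888 μg/mL.
Steady-state trough Cmin,ss = C₀·f/(1−f) ≈ 5.888 × 0.2078/0.7922 ≈ 1.544 μg/mL.
Trough 1.5 μg/mL vs MEC 1 μg/mL: adequate.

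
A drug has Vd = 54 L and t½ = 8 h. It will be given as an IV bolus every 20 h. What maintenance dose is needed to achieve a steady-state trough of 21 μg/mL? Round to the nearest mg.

τ/t½ = 20/8 ≈ 2.5, so f = (1/2)^(20/8) ≈ 0.176777.
Cmin,ss = (D/Vd)·f/(1−f), so D = Cmin,ss·Vd·(1−f)/f.
D = 21 × 54 × (1−f)/f ≈ 21 × 54 × 4.65684 ≈ 5280.86 mg.

5281 mg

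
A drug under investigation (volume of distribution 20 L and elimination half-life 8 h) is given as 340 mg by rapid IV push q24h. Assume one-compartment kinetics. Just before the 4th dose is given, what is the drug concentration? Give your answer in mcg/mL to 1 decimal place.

f = (1/2)^(τ/t½) = (1/2)^(24/8) ≈ 0.1250.
C₀ = D/Vd = 340/20 ≈ 17.000 mcg/mL.
Before the 4th dose, 3 doses have been given. Superposition: Cmin = C₀·(f + f² + … + f^3).
≈ 17.000 × (0.1250 + 0.0156 + 0.0020) ≈ 17.000 × 0.1426 ≈ 2.424 mcg/mL.

2.4 mcg/mL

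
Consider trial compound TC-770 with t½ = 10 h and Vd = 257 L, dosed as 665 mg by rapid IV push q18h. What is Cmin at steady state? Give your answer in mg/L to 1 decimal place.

1.0 mg/L

τ/t½ = 18/10 ≈ 1.8, so fraction remaining f = (1/2)^(18/10) ≈ 0.2872.
At steady state, accumulation factor R = 1/(1 − e^(−kτ)) ≈ 1.4029.
Each bolus raises the concentration by D/Vd = 665/257 ≈ 2.588 mg/L.
Steady-state peak Cmax,ss = C₀·R ≈ 2.588 × 1.4029 ≈ 3.631 mg/L.
One interval later, Cmin,ss = Cmax,ss·e^(−kτ) ≈ 3.631 × 0.2872 ≈ 1.043 mg/L.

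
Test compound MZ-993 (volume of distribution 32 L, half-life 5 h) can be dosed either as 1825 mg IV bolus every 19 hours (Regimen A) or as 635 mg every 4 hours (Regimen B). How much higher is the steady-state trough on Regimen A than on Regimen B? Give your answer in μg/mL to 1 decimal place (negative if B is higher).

Regimen A: f = (1/2)^(19/5) ≈ 0.0718; Cmin,ss = (1825/32)·f/(1−f) ≈ 4.412 μg/mL.
Regimen B: f = (1/2)^(4/5) ≈ 0.5743; Cmin,ss = (635/32)·f/(1−f) ≈ 26.771 μg/mL.
Difference ≈ 4.412 − 26.771 ≈ -22.359 μg/mL.

-22.4 μg/mL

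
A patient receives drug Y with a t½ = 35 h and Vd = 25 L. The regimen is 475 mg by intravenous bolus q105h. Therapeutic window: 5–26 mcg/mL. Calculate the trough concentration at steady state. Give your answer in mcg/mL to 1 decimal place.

2.7 mcg/mL

τ = 105 h = 3 half-lives, so f = (1/2)^3 = 0.125.
Accumulation ratio R = 1/(1 − f) = 1/0.875 = 8/7.
Single-dose peak C₀ = D/Vd = 475/25 = 19 mcg/mL.
Steady-state peak Cmax,ss = C₀·R = 19 × 8/7 ≈ 21.714 mcg/mL.
Steady-state trough Cmin,ss = Cmax,ss·f ≈ 21.714 × 0.125 ≈ 2.714 mcg/mL.
Trough 2.7 mcg/mL vs MEC 5 mcg/mL: subtherapeutic.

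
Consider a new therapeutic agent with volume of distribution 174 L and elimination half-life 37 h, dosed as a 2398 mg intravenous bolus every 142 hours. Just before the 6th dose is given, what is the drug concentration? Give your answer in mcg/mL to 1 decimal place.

1.0 mcg/mL

f = (1/2)^(τ/t½) = (1/2)^(142/37) ≈ 0.0699.
C₀ = D/Vd = 2398/174 ≈ 13.782 mcg/mL.
Before the 6th dose, 5 doses have been given. Superposition: Cmin = C₀·(f + f² + … + f^5).
≈ 13.782 × (0.0699 + 0.0049 + 0.0003 + 0.0000 + 0.0000) ≈ 13.782 × 0.0751 ≈ 1.035 mcg/mL.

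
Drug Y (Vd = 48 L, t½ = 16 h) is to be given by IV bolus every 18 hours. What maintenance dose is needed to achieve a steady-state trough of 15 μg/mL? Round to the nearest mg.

850 mg

τ/t½ = 18/16 ≈ 1.125, so f = (1/2)^(18/16) ≈ 0.458502.
Cmin,ss = (D/Vd)·f/(1−f), so D = Cmin,ss·Vd·(1−f)/f.
D = 15 × 48 × (1−f)/f ≈ 15 × 48 × 1.18102 ≈ 850.33 mg.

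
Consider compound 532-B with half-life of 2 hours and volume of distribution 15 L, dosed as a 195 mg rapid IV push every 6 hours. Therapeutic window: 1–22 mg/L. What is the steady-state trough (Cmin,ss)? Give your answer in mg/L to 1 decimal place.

τ = 6 h = 3 half-lives, so f = (1/2)^3 = 0.125.
At steady state, R = 1/(1 − 0.125) = 8/7.
Single-dose peak C₀ = D/Vd = 195/15 = 13 mg/L.
Steady-state peak Cmax,ss = C₀·R = 13 × 8/7 ≈ 14.857 mg/L.
Steady-state trough Cmin,ss = Cmax,ss·f ≈ 14.857 × 0.125 ≈ 1.857 mg/L.
Trough 1.9 mg/L vs MEC 1 mg/L: adequate.

1.9 mg/L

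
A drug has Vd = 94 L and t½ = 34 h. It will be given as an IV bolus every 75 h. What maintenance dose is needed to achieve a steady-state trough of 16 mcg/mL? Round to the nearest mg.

5435 mg

τ/t½ = 75/34 ≈ 2.2059, so f = (1/2)^(75/34) ≈ 0.216752.
Cmin,ss = (D/Vd)·f/(1−f), so D = Cmin,ss·Vd·(1−f)/f.
D = 16 × 94 × (1−f)/f ≈ 16 × 94 × 3.61357 ≈ 5434.81 mg.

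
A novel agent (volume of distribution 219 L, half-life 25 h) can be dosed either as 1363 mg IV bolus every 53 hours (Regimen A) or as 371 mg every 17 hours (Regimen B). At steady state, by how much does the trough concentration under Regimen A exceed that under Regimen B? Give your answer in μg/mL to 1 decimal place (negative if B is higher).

-1.0 μg/mL

Regimen A: f = (1/2)^(53/25) ≈ 0.2300; Cmin,ss = (1363/219)·f/(1−f) ≈ 1.859 μg/mL.
Regimen B: f = (1/2)^(17/25) ≈ 0.6242; Cmin,ss = (371/219)·f/(1−f) ≈ 2.814 μg/mL.
Difference ≈ 1.859 − 2.814 ≈ -0.955 μg/mL.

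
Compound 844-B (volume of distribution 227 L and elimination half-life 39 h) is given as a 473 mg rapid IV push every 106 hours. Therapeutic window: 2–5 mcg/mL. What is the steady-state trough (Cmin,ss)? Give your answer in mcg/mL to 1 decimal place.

τ/t½ = 106/39 ≈ 2.7179, so fraction remaining f = (1/2)^(106/39) ≈ 0.1520.
Each bolus raises the concentration by D/Vd = 473/227 ≈ 2.084 mcg/mL.
Steady-state trough Cmin,ss = C₀·f/(1−f) ≈ 2.084 × 0.1520/0.8480 ≈ 0.374 mcg/mL.
Trough 0.4 mcg/mL vs MEC 2 mcg/mL: subtherapeutic.

0.4 mcg/mL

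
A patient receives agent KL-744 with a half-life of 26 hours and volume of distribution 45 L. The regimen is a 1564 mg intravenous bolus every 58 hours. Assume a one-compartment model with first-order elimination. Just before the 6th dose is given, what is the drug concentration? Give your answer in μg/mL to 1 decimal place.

f = (1/2)^(τ/t½) = (1/2)^(58/26) ≈ 0.2130.
C₀ = D/Vd = 1564/45 ≈ 34.756 μg/mL.
Before the 6th dose, 5 doses have been given. Superposition: Cmin = C₀·(f + f² + … + f^5).
≈ 34.756 × (0.2130 + 0.0454 + 0.0097 + 0.0021 + 0.0004) ≈ 34.756 × 0.2706 ≈ 9.405 μg/mL.

9.4 μg/mL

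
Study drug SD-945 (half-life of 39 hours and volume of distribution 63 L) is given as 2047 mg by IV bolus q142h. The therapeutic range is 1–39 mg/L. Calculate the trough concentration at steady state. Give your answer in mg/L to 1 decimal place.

2.8 mg/L

τ/t½ = 142/39 ≈ 3.641, so fraction remaining f = (1/2)^(142/39) ≈ 0.0802.
Accumulation ratio R = 1/(1 − f) ≈ 1/0.9198 ≈ 1.0872.
Each bolus raises the concentration by D/Vd = 2047/63 ≈ 32.492 mg/L.
Cmax,ss = C₀/(1 − f) ≈ 32.492/0.9198 ≈ 35.325 mg/L.
Steady-state trough Cmin,ss = Cmax,ss·f ≈ 35.325 × 0.0802 ≈ 2.833 mg/L.
Trough 2.8 mg/L vs MEC 1 mg/L: adequate.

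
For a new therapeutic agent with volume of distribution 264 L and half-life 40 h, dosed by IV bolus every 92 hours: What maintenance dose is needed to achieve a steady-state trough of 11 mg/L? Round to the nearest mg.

11397 mg

τ/t½ = 92/40 ≈ 2.3, so f = (1/2)^(92/40) ≈ 0.203063.
Cmin,ss = (D/Vd)·f/(1−f), so D = Cmin,ss·Vd·(1−f)/f.
D = 11 × 264 × (1−f)/f ≈ 11 × 264 × 3.92458 ≈ 11396.98 mg.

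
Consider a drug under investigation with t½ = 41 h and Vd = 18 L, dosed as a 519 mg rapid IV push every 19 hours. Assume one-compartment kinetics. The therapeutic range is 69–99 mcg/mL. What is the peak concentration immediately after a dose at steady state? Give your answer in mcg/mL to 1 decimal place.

105.0 mcg/mL

τ/t½ = 19/41 ≈ 0.46341, so fraction remaining f = (1/2)^(19/41) ≈ 0.7253.
At steady state, accumulation factor R = 1/(1 − e^(−kτ)) ≈ 3.6403.
Each bolus raises the concentration by D/Vd = 519/18 ≈ 28.833 mcg/mL.
Cmax,ss = C₀/(1 − f) ≈ 28.833/0.2747 ≈ 104.962 mcg/mL.
Peak 105.0 mcg/mL vs MTC 99 mcg/mL: exceeds toxic threshold.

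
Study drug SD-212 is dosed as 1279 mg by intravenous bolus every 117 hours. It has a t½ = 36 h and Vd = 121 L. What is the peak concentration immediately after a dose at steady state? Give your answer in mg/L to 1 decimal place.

k = ln2/t½ = ln2/36 ≈ 0.019254 h⁻¹; fraction remaining f = e^(−kτ) = e^(−0.019254×117) ≈ 0.1051.
Accumulation ratio R = 1/(1 − f) ≈ 1/0.8949 ≈ 1.1174.
Single-dose peak C₀ = D/Vd = 1279/121 ≈ 10.570 mg/L.
Steady-state peak Cmax,ss = C₀·R ≈ 10.570 × 1.1174 ≈ 11.811 mg/L.

11.8 mg/L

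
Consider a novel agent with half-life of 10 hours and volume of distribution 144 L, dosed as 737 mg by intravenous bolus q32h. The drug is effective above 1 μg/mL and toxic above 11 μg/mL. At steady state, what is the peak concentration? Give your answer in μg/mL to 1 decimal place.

5.7 μg/mL

Over one 32-h interval, 32/10 ≈ 3.2 half-lives elapse, leaving f ≈ 0.1088 of each dose.
At steady state, accumulation factor R = 1/(1 − e^(−kτ)) ≈ 1.1221.
Single-dose peak C₀ = D/Vd = 737/144 ≈ 5.118 μg/mL.
Steady-state peak Cmax,ss = C₀·R ≈ 5.118 × 1.1221 ≈ 5.743 μg/mL.
Peak 5.7 μg/mL vs MTC 11 μg/mL: below toxic threshold.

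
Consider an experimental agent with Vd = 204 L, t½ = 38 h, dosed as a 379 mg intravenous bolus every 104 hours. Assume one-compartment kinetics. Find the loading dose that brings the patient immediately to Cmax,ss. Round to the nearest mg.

f = (1/2)^(104/38) ≈ 0.150013; accumulation ratio R = 1/(1−f) ≈ 1.17649.
Loading dose to hit Cmax,ss on first dose: D_load = D_maint·R ≈ 379 × 1.17649 ≈ 445.89 mg.

446 mg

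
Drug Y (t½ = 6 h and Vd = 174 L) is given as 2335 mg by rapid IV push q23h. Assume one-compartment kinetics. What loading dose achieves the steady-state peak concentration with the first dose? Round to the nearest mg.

2511 mg

f = (1/2)^(23/6) ≈ 0.070154; accumulation ratio R = 1/(1−f) ≈ 1.07545.
Loading dose to hit Cmax,ss on first dose: D_load = D_maint·R ≈ 2335 × 1.07545 ≈ 2511.18 mg.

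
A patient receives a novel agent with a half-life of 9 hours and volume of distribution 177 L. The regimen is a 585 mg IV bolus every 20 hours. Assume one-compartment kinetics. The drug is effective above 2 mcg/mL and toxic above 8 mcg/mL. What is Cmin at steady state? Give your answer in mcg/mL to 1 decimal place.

k = ln2/t½ = ln2/9 ≈ 0.077016 h⁻¹; fraction remaining f = e^(−kτ) = e^(−0.077016×20) ≈ 0.2143.
At steady state, accumulation factor R = 1/(1 − e^(−kτ)) ≈ 1.2728.
Each bolus raises the concentration by D/Vd = 585/177 ≈ 3.305 mcg/mL.
Cmax,ss = C₀/(1 − f) ≈ 3.305/0.7857 ≈ 4.206 mcg/mL.
One interval later, Cmin,ss = Cmax,ss·e^(−kτ) ≈ 4.206 × 0.2143 ≈ 0.901 mcg/mL.
Trough 0.9 mcg/mL vs MEC 2 mcg/mL: subtherapeutic.

0.9 mcg/mL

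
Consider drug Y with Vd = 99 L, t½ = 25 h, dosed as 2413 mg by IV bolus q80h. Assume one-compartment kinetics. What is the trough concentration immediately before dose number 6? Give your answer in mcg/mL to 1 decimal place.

3.0 mcg/mL

f = (1/2)^(τ/t½) = (1/2)^(80/25) ≈ 0.1088.
C₀ = D/Vd = 2413/99 ≈ 24.374 mcg/mL.
Before the 6th dose, 5 doses have been given. Superposition: Cmin = C₀·(f + f² + … + f^5).
≈ 24.374 × (0.1088 + 0.0118 + 0.0013 + 0.0001 + 0.0000) ≈ 24.374 × 0.1220 ≈ 2.974 mcg/mL.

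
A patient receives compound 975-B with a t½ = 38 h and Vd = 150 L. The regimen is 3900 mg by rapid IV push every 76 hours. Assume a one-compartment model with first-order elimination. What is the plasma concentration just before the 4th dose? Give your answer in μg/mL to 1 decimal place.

f = (1/2)^(τ/t½) = (1/2)^(76/38) ≈ 0.2500.
C₀ = D/Vd = 3900/150 ≈ 26.000 μg/mL.
Before the 4th dose, 3 doses have been given. Superposition: Cmin = C₀·(f + f² + … + f^3).
≈ 26.000 × (0.2500 + 0.0625 + 0.0156) ≈ 26.000 × 0.3281 ≈ 8.531 μg/mL.

8.5 μg/mL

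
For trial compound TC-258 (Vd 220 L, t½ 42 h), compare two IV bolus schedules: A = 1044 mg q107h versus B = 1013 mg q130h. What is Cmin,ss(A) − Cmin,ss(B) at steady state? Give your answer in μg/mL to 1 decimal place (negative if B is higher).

0.4 μg/mL

Regimen A: f = (1/2)^(107/42) ≈ 0.1710; Cmin,ss = (1044/220)·f/(1−f) ≈ 0.979 μg/mL.
Regimen B: f = (1/2)^(130/42) ≈ 0.1170; Cmin,ss = (1013/220)·f/(1−f) ≈ 0.610 μg/mL.
Difference ≈ 0.979 − 0.610 ≈ 0.369 μg/mL.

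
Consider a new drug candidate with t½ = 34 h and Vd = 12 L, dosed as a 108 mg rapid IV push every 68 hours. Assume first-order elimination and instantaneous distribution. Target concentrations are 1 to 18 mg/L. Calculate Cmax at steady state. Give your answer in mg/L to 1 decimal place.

τ = 68 h = 2 half-lives, so f = (1/2)^2 = 0.25.
Accumulation ratio R = 1/(1 − f) = 1/0.75 = 4/3.
Single-dose peak C₀ = D/Vd = 108/12 = 9 mg/L.
Steady-state peak Cmax,ss = C₀·R = 9 × 4/3 ≈ 12.000 mg/L.
Peak 12.0 mg/L vs MTC 18 mg/L: below toxic threshold.

12.0 mg/L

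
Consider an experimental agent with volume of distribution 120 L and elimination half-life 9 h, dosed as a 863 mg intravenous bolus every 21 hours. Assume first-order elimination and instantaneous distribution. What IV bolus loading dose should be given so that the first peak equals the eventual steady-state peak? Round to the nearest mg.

1077 mg

f = (1/2)^(21/9) ≈ 0.198425; accumulation ratio R = 1/(1−f) ≈ 1.24754.
Loading dose to hit Cmax,ss on first dose: D_load = D_maint·R ≈ 863 × 1.24754 ≈ 1076.63 mg.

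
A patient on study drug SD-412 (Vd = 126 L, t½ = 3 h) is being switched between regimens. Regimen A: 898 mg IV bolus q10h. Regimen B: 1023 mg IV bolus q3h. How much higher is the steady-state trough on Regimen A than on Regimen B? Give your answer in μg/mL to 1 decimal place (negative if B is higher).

Regimen A: f = (1/2)^(10/3) ≈ 0.0992; Cmin,ss = (898/126)·f/(1−f) ≈ 0.785 μg/mL.
Regimen B: f = (1/2)^(3/3) ≈ 0.5000; Cmin,ss = (1023/126)·f/(1−f) ≈ 8.119 μg/mL.
Difference ≈ 0.785 − 8.119 ≈ -7.334 μg/mL.

-7.3 μg/mL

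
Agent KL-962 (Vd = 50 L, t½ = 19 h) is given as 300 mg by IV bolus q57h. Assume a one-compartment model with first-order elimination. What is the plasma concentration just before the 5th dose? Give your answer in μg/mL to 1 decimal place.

f = (1/2)^(τ/t½) = (1/2)^(57/19) ≈ 0.1250.
C₀ = D/Vd = 300/50 ≈ 6.000 μg/mL.
Before the 5th dose, 4 doses have been given. Superposition: Cmin = C₀·(f + f² + … + f^4).
≈ 6.000 × (0.1250 + 0.0156 + 0.0020 + 0.0002) ≈ 6.000 × 0.1428 ≈ 0.857 μg/mL.

0.9 μg/mL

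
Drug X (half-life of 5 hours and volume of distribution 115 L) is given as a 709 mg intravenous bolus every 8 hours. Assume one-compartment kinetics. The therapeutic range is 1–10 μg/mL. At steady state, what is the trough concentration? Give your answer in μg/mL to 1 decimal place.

3.0 μg/mL

τ/t½ = 8/5 ≈ 1.6, so fraction remaining f = (1/2)^(8/5) ≈ 0.3299.
Each bolus raises the concentration by D/Vd = 709/115 ≈ 6.165 μg/mL.
Steady-state trough Cmin,ss = C₀·f/(1−f) ≈ 6.165 × 0.3299/0.6701 ≈ 3.035 μg/mL.
Trough 3.0 μg/mL vs MEC 1 μg/mL: adequate.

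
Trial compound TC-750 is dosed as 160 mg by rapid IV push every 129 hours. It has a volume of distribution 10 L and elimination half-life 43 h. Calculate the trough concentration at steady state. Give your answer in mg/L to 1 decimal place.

τ = 129 h = 3 half-lives, so f = (1/2)^3 = 0.125.
At steady state, R = 1/(1 − 0.125) = 8/7.
Single-dose peak C₀ = D/Vd = 160/10 = 16 mg/L.
Steady-state peak Cmax,ss = C₀·R = 16 × 8/7 ≈ 18.286 mg/L.
Steady-state trough Cmin,ss = Cmax,ss·f ≈ 18.286 × 0.125 ≈ 2.286 mg/L.

2.3 mg/L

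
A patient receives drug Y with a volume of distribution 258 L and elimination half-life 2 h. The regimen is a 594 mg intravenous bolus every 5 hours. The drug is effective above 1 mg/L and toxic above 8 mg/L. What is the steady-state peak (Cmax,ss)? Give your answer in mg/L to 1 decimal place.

2.8 mg/L

Over one 5-h interval, 5/2 ≈ 2.5 half-lives elapse, leaving f ≈ 0.1768 of each dose.
Accumulation ratio R = 1/(1 − f) ≈ 1/0.8232 ≈ 1.2148.
Single-dose peak C₀ = D/Vd = 594/258 ≈ 2.302 mg/L.
Steady-state peak Cmax,ss = C₀·R ≈ 2.302 × 1.2148 ≈ 2.796 mg/L.
Peak 2.8 mg/L vs MTC 8 mg/L: below toxic threshold.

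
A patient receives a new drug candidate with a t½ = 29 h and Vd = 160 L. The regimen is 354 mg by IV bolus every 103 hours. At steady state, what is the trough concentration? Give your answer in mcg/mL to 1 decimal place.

0.2 mcg/mL

τ/t½ = 103/29 ≈ 3.5517, so fraction remaining f = (1/2)^(103/29) ≈ 0.0853.
Accumulation ratio R = 1/(1 − f) ≈ 1/0.9147 ≈ 1.0933.
Single-dose peak C₀ = D/Vd = 354/160 ≈ 2.212 mcg/mL.
Cmax,ss = C₀/(1 − f) ≈ 2.212/0.9147 ≈ 2.418 mcg/mL.
One interval later, Cmin,ss = Cmax,ss·e^(−kτ) ≈ 2.418 × 0.0853 ≈ 0.206 mcg/mL.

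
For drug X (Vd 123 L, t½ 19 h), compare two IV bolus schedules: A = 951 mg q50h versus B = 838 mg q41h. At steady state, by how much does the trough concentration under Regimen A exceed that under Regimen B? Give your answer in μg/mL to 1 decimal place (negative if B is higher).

-0.5 μg/mL

Regimen A: f = (1/2)^(50/19) ≈ 0.1614; Cmin,ss = (951/123)·f/(1−f) ≈ 1.488 μg/mL.
Regimen B: f = (1/2)^(41/19) ≈ 0.2241; Cmin,ss = (838/123)·f/(1−f) ≈ 1.968 μg/mL.
Difference ≈ 1.488 − 1.968 ≈ -0.480 μg/mL.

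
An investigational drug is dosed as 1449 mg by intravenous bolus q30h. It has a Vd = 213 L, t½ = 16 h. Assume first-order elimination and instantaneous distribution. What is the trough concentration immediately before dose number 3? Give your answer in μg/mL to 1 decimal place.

2.4 μg/mL

f = (1/2)^(τ/t½) = (1/2)^(30/16) ≈ 0.2726.
C₀ = D/Vd = 1449/213 ≈ 6.803 μg/mL.
Before the 3rd dose, 2 doses have been given. Superposition: Cmin = C₀·(f + f²).
≈ 6.803 × (0.2726 + 0.0743) ≈ 6.803 × 0.3469 ≈ 2.360 μg/mL.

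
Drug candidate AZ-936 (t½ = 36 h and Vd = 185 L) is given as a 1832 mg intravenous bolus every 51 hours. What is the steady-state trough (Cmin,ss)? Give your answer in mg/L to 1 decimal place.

5.9 mg/L

τ/t½ = 51/36 ≈ 1.4167, so fraction remaining f = (1/2)^(51/36) ≈ 0.3746.
Each bolus raises the concentration by D/Vd = 1832/185 ≈ 9.903 mg/L.
Steady-state trough Cmin,ss = C₀·f/(1−f) ≈ 9.903 × 0.3746/0.6254 ≈ 5.932 mg/L.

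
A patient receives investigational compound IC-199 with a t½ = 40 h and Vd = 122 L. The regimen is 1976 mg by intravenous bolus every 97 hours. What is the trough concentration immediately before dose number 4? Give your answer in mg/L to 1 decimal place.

3.7 mg/L

f = (1/2)^(τ/t½) = (1/2)^(97/40) ≈ 0.1862.
C₀ = D/Vd = 1976/122 ≈ 16.197 mg/L.
Before the 4th dose, 3 doses have been given. Superposition: Cmin = C₀·(f + f² + … + f^3).
≈ 16.197 × (0.1862 + 0.0347 + 0.0065) ≈ 16.197 × 0.2274 ≈ 3.683 mg/L.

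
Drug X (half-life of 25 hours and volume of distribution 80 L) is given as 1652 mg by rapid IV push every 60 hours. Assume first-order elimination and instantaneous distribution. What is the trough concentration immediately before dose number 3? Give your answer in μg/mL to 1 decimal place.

4.7 μg/mL

f = (1/2)^(τ/t½) = (1/2)^(60/25) ≈ 0.1895.
C₀ = D/Vd = 1652/80 ≈ 20.650 μg/mL.
Before the 3rd dose, 2 doses have been given. Superposition: Cmin = C₀·(f + f²).
≈ 20.650 × (0.1895 + 0.0359) ≈ 20.650 × 0.2254 ≈ 4.655 μg/mL.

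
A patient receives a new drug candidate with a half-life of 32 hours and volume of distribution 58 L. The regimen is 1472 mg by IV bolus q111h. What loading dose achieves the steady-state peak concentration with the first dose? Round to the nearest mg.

f = (1/2)^(111/32) ≈ 0.090324; accumulation ratio R = 1/(1−f) ≈ 1.09929.
Loading dose to hit Cmax,ss on first dose: D_load = D_maint·R ≈ 1472 × 1.09929 ≈ 1618.15 mg.

1618 mg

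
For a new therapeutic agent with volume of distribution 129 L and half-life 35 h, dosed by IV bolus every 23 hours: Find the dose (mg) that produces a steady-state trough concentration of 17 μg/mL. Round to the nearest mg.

1265 mg

τ/t½ = 23/35 ≈ 0.65714, so f = (1/2)^(23/35) ≈ 0.634133.
Cmin,ss = (D/Vd)·f/(1−f), so D = Cmin,ss·Vd·(1−f)/f.
D = 17 × 129 × (1−f)/f ≈ 17 × 129 × 0.57696 ≈ 1265.27 mg.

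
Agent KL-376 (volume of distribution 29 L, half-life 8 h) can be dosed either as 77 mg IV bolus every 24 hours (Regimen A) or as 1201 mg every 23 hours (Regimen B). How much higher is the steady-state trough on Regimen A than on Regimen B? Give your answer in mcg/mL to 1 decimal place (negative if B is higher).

Regimen A: f = (1/2)^(24/8) ≈ 0.1250; Cmin,ss = (77/29)·f/(1−f) ≈ 0.379 mcg/mL.
Regimen B: f = (1/2)^(23/8) ≈ 0.1363; Cmin,ss = (1201/29)·f/(1−f) ≈ 6.535 mcg/mL.
Difference ≈ 0.379 − 6.535 ≈ -6.156 mcg/mL.

-6.2 mcg/mL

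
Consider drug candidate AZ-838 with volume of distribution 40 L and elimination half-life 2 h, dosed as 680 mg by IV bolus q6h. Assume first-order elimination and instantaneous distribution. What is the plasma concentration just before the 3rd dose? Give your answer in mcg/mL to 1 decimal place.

f = (1/2)^(τ/t½) = (1/2)^(6/2) ≈ 0.1250.
C₀ = D/Vd = 680/40 ≈ 17.000 mcg/mL.
Before the 3rd dose, 2 doses have been given. Superposition: Cmin = C₀·(f + f²).
≈ 17.000 × (0.1250 + 0.0156) ≈ 17.000 × 0.1406 ≈ 2.390 mcg/mL.

2.4 mcg/mL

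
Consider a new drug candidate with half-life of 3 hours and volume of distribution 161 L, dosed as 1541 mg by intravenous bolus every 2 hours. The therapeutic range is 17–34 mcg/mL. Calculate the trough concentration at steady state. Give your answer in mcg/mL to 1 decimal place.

16.3 mcg/mL

k = ln2/t½ = ln2/3 ≈ 0.231049 h⁻¹; fraction remaining f = e^(−kτ) = e^(−0.231049×2) ≈ 0.6300.
At steady state, accumulation factor R = 1/(1 − e^(−kτ)) ≈ 2.7027.
Single-dose peak C₀ = D/Vd = 1541/161 ≈ 9.571 mcg/mL.
Steady-state peak Cmax,ss = C₀·R ≈ 9.571 × 2.7027 ≈ 25.868 mcg/mL.
One interval later, Cmin,ss = Cmax,ss·e^(−kτ) ≈ 25.868 × 0.6300 ≈ 16.297 mcg/mL.
Trough 16.3 mcg/mL vs MEC 17 mcg/mL: subtherapeutic.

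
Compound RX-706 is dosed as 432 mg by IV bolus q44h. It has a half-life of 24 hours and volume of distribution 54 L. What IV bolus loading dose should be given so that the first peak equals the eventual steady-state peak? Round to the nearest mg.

f = (1/2)^(44/24) ≈ 0.280616; accumulation ratio R = 1/(1−f) ≈ 1.39008.
Loading dose to hit Cmax,ss on first dose: D_load = D_maint·R ≈ 432 × 1.39008 ≈ 600.51 mg.

601 mg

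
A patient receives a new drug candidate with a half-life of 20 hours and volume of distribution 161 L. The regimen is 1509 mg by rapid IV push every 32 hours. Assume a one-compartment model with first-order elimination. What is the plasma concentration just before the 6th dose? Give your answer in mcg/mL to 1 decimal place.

4.6 mcg/mL

f = (1/2)^(τ/t½) = (1/2)^(32/20) ≈ 0.3299.
C₀ = D/Vd = 1509/161 ≈ 9.373 mcg/mL.
Before the 6th dose, 5 doses have been given. Superposition: Cmin = C₀·(f + f² + … + f^5).
≈ 9.373 × (0.3299 + 0.1088 + 0.0359 + 0.0118 + 0.0039) ≈ 9.373 × 0.4903 ≈ 4.596 mcg/mL.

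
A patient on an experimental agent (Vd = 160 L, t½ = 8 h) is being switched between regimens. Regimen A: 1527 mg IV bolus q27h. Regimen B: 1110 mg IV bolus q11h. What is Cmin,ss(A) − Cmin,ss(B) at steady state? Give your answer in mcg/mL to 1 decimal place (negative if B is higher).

-3.3 mcg/mL

Regimen A: f = (1/2)^(27/8) ≈ 0.0964; Cmin,ss = (1527/160)·f/(1−f) ≈ 1.018 mcg/mL.
Regimen B: f = (1/2)^(11/8) ≈ 0.3856; Cmin,ss = (1110/160)·f/(1−f) ≈ 4.354 mcg/mL.
Difference ≈ 1.018 − 4.354 ≈ -3.336 mcg/mL.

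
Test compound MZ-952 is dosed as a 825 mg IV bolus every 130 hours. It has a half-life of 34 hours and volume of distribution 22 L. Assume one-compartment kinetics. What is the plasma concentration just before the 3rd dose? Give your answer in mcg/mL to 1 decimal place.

f = (1/2)^(τ/t½) = (1/2)^(130/34) ≈ 0.0706.
C₀ = D/Vd = 825/22 ≈ 37.500 mcg/mL.
Before the 3rd dose, 2 doses have been given. Superposition: Cmin = C₀·(f + f²).
≈ 37.500 × (0.0706 + 0.0050) ≈ 37.500 × 0.0756 ≈ 2.835 mcg/mL.

2.8 mcg/mL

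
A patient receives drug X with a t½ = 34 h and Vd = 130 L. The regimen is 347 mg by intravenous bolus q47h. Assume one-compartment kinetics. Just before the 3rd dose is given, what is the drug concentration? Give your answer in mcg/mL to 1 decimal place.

f = (1/2)^(τ/t½) = (1/2)^(47/34) ≈ 0.3836.
C₀ = D/Vd = 347/130 ≈ 2.669 mcg/mL.
Before the 3rd dose, 2 doses have been given. Superposition: Cmin = C₀·(f + f²).
≈ 2.669 × (0.3836 + 0.1471) ≈ 2.669 × 0.5307 ≈ 1.416 mcg/mL.

1.4 mcg/mL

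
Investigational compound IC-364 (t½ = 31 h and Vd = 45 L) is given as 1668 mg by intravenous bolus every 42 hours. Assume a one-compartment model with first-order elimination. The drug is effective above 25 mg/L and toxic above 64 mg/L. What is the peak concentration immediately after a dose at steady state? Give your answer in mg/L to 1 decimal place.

k = ln2/t½ = ln2/31 ≈ 0.022360 h⁻¹; fraction remaining f = e^(−kτ) = e^(−0.022360×42) ≈ 0.3910.
Accumulation ratio R = 1/(1 − f) ≈ 1/0.6090 ≈ 1.6420.
Single-dose peak C₀ = D/Vd = 1668/45 ≈ 37.067 mg/L.
Steady-state peak Cmax,ss = C₀·R ≈ 37.067 × 1.6420 ≈ 60.864 mg/L.
Peak 60.9 mg/L vs MTC 64 mg/L: below toxic threshold.

60.9 mg/L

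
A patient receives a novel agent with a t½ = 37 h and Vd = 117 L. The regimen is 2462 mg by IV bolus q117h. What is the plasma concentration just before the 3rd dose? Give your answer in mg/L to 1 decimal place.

2.6 mg/L

f = (1/2)^(τ/t½) = (1/2)^(117/37) ≈ 0.1117.
C₀ = D/Vd = 2462/117 ≈ 21.043 mg/L.
Before the 3rd dose, 2 doses have been given. Superposition: Cmin = C₀·(f + f²).
≈ 21.043 × (0.1117 + 0.0125) ≈ 21.043 × 0.1242 ≈ 2.614 mg/L.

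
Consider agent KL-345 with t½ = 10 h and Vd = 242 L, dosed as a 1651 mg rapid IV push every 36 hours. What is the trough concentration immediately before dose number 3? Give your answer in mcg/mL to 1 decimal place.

f = (1/2)^(τ/t½) = (1/2)^(36/10) ≈ 0.0825.
C₀ = D/Vd = 1651/242 ≈ 6.822 mcg/mL.
Before the 3rd dose, 2 doses have been given. Superposition: Cmin = C₀·(f + f²).
≈ 6.822 × (0.0825 + 0.0068) ≈ 6.822 × 0.0893 ≈ 0.609 mcg/mL.

0.6 mcg/mL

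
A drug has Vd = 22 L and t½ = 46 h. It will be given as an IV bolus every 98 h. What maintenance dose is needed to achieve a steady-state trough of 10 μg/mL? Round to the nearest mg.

743 mg

τ/t½ = 98/46 ≈ 2.1304, so f = (1/2)^(98/46) ≈ 0.228389.
Cmin,ss = (D/Vd)·f/(1−f), so D = Cmin,ss·Vd·(1−f)/f.
D = 10 × 22 × (1−f)/f ≈ 10 × 22 × 3.37849 ≈ 743.27 mg.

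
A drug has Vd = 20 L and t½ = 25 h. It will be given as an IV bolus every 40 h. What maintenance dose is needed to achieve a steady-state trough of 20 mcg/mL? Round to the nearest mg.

813 mg

τ/t½ = 40/25 ≈ 1.6, so f = (1/2)^(40/25) ≈ 0.329877.
Cmin,ss = (D/Vd)·f/(1−f), so D = Cmin,ss·Vd·(1−f)/f.
D = 20 × 20 × (1−f)/f ≈ 20 × 20 × 2.03143 ≈ 812.57 mg.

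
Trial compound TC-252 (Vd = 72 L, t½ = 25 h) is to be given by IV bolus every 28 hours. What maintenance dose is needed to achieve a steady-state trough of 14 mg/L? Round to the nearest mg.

1183 mg

τ/t½ = 28/25 ≈ 1.12, so f = (1/2)^(28/25) ≈ 0.460094.
Cmin,ss = (D/Vd)·f/(1−f), so D = Cmin,ss·Vd·(1−f)/f.
D = 14 × 72 × (1−f)/f ≈ 14 × 72 × 1.17347 ≈ 1182.86 mg.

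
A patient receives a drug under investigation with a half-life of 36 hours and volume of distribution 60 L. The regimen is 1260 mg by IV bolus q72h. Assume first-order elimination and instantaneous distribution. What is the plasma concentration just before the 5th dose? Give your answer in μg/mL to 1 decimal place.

f = (1/2)^(τ/t½) = (1/2)^(72/36) ≈ 0.2500.
C₀ = D/Vd = 1260/60 ≈ 21.000 μg/mL.
Before the 5th dose, 4 doses have been given. Superposition: Cmin = C₀·(f + f² + … + f^4).
≈ 21.000 × (0.2500 + 0.0625 + 0.0156 + 0.0039) ≈ 21.000 × 0.3320 ≈ 6.972 μg/mL.

7.0 μg/mL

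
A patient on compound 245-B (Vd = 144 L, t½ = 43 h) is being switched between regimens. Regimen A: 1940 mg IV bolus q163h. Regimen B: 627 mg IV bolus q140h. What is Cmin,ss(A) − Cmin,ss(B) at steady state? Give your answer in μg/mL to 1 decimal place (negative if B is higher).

Regimen A: f = (1/2)^(163/43) ≈ 0.0723; Cmin,ss = (1940/144)·f/(1−f) ≈ 1.050 μg/mL.
Regimen B: f = (1/2)^(140/43) ≈ 0.1047; Cmin,ss = (627/144)·f/(1−f) ≈ 0.509 μg/mL.
Difference ≈ 1.050 − 0.509 ≈ 0.541 μg/mL.

0.5 μg/mL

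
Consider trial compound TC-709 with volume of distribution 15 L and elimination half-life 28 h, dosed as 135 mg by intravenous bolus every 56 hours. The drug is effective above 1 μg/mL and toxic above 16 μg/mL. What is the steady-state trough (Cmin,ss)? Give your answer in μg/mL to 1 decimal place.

The dosing interval is 2 half-lives, so f = 2^(−2) = 0.25.
At steady state, R = 1/(1 − 0.25) = 4/3.
Single-dose peak C₀ = D/Vd = 135/15 = 9 μg/mL.
Steady-state peak Cmax,ss = C₀·R = 9 × 4/3 ≈ 12.000 μg/mL.
Steady-state trough Cmin,ss = Cmax,ss·f ≈ 12.000 × 0.25 ≈ 3.000 μg/mL.
Trough 3.0 μg/mL vs MEC 1 μg/mL: adequate.

3.0 μg/mL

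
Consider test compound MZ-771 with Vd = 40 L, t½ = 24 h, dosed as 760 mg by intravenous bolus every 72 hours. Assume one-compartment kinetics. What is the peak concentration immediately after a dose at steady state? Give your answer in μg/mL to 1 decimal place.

21.7 μg/mL

τ = 72 h = 3 half-lives, so f = (1/2)^3 = 0.125.
Accumulation ratio R = 1/(1 − f) = 1/0.875 = 8/7.
Single-dose peak C₀ = D/Vd = 760/40 = 19 μg/mL.
Steady-state peak Cmax,ss = C₀·R = 19 × 8/7 ≈ 21.714 μg/mL.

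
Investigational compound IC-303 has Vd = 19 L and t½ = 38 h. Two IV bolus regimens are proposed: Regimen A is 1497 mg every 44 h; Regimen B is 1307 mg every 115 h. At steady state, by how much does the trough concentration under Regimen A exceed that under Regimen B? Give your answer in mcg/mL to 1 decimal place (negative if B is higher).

Regimen A: f = (1/2)^(44/38) ≈ 0.4482; Cmin,ss = (1497/19)·f/(1−f) ≈ 63.997 mcg/mL.
Regimen B: f = (1/2)^(115/38) ≈ 0.1227; Cmin,ss = (1307/19)·f/(1−f) ≈ 9.621 mcg/mL.
Difference ≈ 63.997 − 9.621 ≈ 54.376 mcg/mL.

54.4 mcg/mL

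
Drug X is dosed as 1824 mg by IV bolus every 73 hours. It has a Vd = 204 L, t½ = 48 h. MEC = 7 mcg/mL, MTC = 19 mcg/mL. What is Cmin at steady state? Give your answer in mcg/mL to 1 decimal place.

4.8 mcg/mL

k = ln2/t½ = ln2/48 ≈ 0.014441 h⁻¹; fraction remaining f = e^(−kτ) = e^(−0.014441×73) ≈ 0.3485.
Accumulation ratio R = 1/(1 − f) ≈ 1/0.6515 ≈ 1.5349.
Each bolus raises the concentration by D/Vd = 1824/204 ≈ 8.941 mcg/mL.
Cmax,ss = C₀/(1 − f) ≈ 8.941/0.6515 ≈ 13.724 mcg/mL.
Steady-state trough Cmin,ss = Cmax,ss·f ≈ 13.724 × 0.3485 ≈ 4.783 mcg/mL.
Trough 4.8 mcg/mL vs MEC 7 mcg/mL: subtherapeutic.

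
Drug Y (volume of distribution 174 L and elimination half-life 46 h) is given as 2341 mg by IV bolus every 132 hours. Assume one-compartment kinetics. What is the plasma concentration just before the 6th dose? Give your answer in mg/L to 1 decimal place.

f = (1/2)^(τ/t½) = (1/2)^(132/46) ≈ 0.1368.
C₀ = D/Vd = 2341/174 ≈ 13.454 mg/L.
Before the 6th dose, 5 doses have been given. Superposition: Cmin = C₀·(f + f² + … + f^5).
≈ 13.454 × (0.1368 + 0.0187 + 0.0026 + 0.0004 + 0.0000) ≈ 13.454 × 0.1585 ≈ 2.132 mg/L.

2.1 mg/L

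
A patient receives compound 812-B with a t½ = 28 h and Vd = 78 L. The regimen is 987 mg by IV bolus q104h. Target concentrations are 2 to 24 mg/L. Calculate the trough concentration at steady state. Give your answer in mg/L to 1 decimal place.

Over one 104-h interval, 104/28 ≈ 3.7143 half-lives elapse, leaving f ≈ 0.0762 of each dose.
Single-dose peak C₀ = D/Vd = 987/78 ≈ 12.654 mg/L.
Steady-state trough Cmin,ss = C₀·f/(1−f) ≈ 12.654 × 0.0762/0.9238 ≈ 1.044 mg/L.
Trough 1.0 mg/L vs MEC 2 mg/L: subtherapeutic.

1.0 mg/L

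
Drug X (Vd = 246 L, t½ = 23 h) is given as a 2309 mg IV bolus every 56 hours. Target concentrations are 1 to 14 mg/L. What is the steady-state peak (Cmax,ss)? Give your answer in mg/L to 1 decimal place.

τ/t½ = 56/23 ≈ 2.4348, so fraction remaining f = (1/2)^(56/23) ≈ 0.1850.
Accumulation ratio R = 1/(1 − f) ≈ 1/0.8150 ≈ 1.2270.
Single-dose peak C₀ = D/Vd = 2309/246 ≈ 9.386 mg/L.
Steady-state peak Cmax,ss = C₀·R ≈ 9.386 × 1.2270 ≈ 11.517 mg/L.
Peak 11.5 mg/L vs MTC 14 mg/L: below toxic threshold.

11.5 mg/L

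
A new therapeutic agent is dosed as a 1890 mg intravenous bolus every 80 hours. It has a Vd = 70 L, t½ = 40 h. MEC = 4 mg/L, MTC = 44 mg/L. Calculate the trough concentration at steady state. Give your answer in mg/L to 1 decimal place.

9.0 mg/L

τ = 80 h = 2 half-lives, so f = (1/2)^2 = 0.25.
Accumulation ratio R = 1/(1 − f) = 1/0.75 = 4/3.
Single-dose peak C₀ = D/Vd = 1890/70 = 27 mg/L.
Steady-state peak Cmax,ss = C₀·R = 27 × 4/3 ≈ 36.000 mg/L.
Steady-state trough Cmin,ss = Cmax,ss·f ≈ 36.000 × 0.25 ≈ 9.000 mg/L.
Trough 9.0 mg/L vs MEC 4 mg/L: adequate.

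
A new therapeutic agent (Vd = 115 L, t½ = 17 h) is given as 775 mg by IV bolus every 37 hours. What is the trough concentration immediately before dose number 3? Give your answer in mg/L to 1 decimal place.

1.8 mg/L

f = (1/2)^(τ/t½) = (1/2)^(37/17) ≈ 0.2212.
C₀ = D/Vd = 775/115 ≈ 6.739 mg/L.
Before the 3rd dose, 2 doses have been given. Superposition: Cmin = C₀·(f + f²).
≈ 6.739 × (0.2212 + 0.0489) ≈ 6.739 × 0.2701 ≈ 1.820 mg/L.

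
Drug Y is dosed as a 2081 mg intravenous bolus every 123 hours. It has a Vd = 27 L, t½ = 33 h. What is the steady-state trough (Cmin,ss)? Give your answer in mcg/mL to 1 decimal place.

6.3 mcg/mL

Over one 123-h interval, 123/33 ≈ 3.7273 half-lives elapse, leaving f ≈ 0.0755 of each dose.
Single-dose peak C₀ = D/Vd = 2081/27 ≈ 77.074 mcg/mL.
Steady-state trough Cmin,ss = C₀·f/(1−f) ≈ 77.074 × 0.0755/0.9245 ≈ 6.294 mcg/mL.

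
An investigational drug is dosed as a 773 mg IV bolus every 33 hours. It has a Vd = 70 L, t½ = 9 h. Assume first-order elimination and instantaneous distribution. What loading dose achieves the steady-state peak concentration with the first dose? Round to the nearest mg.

839 mg

f = (1/2)^(33/9) ≈ 0.078745; accumulation ratio R = 1/(1−f) ≈ 1.08548.
Loading dose to hit Cmax,ss on first dose: D_load = D_maint·R ≈ 773 × 1.08548 ≈ 839.08 mg.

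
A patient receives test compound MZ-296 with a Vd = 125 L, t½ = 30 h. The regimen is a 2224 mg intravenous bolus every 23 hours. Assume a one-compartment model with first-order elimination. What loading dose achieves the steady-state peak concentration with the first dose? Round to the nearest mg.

f = (1/2)^(23/30) ≈ 0.587774; accumulation ratio R = 1/(1−f) ≈ 2.42585.
Loading dose to hit Cmax,ss on first dose: D_load = D_maint·R ≈ 2224 × 2.42585 ≈ 5395.09 mg.

5395 mg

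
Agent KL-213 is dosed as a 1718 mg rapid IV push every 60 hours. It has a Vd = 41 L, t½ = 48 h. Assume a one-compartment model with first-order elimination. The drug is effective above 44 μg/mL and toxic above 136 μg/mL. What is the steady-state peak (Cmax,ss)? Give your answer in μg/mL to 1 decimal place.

k = ln2/t½ = ln2/48 ≈ 0.014441 h⁻¹; fraction remaining f = e^(−kτ) = e^(−0.014441×60) ≈ 0.4204.
Accumulation ratio R = 1/(1 − f) ≈ 1/0.5796 ≈ 1.7253.
Each bolus raises the concentration by D/Vd = 1718/41 ≈ 41.902 μg/mL.
Cmax,ss = C₀/(1 − f) ≈ 41.902/0.5796 ≈ 72.295 μg/mL.
Peak 72.3 μg/mL vs MTC 136 μg/mL: below toxic threshold.

72.3 μg/mL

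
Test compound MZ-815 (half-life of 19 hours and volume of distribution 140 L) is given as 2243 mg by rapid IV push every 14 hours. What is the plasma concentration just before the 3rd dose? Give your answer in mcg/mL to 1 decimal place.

f = (1/2)^(τ/t½) = (1/2)^(14/19) ≈ 0.6001.
C₀ = D/Vd = 2243/140 ≈ 16.021 mcg/mL.
Before the 3rd dose, 2 doses have been given. Superposition: Cmin = C₀·(f + f²).
≈ 16.021 × (0.6001 + 0.3601) ≈ 16.021 × 0.9602 ≈ 15.383 mcg/mL.

15.4 mcg/mL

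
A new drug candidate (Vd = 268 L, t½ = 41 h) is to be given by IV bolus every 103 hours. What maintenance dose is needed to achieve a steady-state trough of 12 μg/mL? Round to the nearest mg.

τ/t½ = 103/41 ≈ 2.5122, so f = (1/2)^(103/41) ≈ 0.175289.
Cmin,ss = (D/Vd)·f/(1−f), so D = Cmin,ss·Vd·(1−f)/f.
D = 12 × 268 × (1−f)/f ≈ 12 × 268 × 4.70486 ≈ 15130.83 mg.

15131 mg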